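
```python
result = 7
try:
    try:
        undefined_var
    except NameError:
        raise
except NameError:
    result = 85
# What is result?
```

Step-by-step execution trace:
1. Inner try: `undefined_var` raises NameError.
2. Inner `except NameError` matches; bare `raise` re-raises the same NameError.
3. Outer `except NameError` matches → result = 85.
Result: 85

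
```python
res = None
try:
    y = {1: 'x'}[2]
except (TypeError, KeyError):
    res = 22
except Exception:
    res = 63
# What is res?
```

Step-by-step execution trace:
1. `y = {1: 'x'}[2]` raises KeyError.
2. `except (TypeError, KeyError)` matches (KeyError is in the tuple) → res = 22.
3. `except Exception` is not reached.
Result: 22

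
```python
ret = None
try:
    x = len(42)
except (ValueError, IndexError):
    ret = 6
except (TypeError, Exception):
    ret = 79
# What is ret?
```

Step-by-step execution trace:
1. `x = len(42)` raises TypeError.
2. `except (ValueError, IndexError)` does not match TypeError; skipped.
3. `except (TypeError, Exception)` matches (TypeError is in the tuple) → ret = 79.
Result: 79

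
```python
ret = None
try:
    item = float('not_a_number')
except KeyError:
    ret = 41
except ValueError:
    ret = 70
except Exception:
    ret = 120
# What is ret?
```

Step-by-step execution trace:
1. `item = float('not_a_number')` raises ValueError.
2. `except KeyError` does not match ValueError; skipped.
3. `except ValueError` matches → ret = 70.
4. Remaining except clauses are skipped.
Result: 70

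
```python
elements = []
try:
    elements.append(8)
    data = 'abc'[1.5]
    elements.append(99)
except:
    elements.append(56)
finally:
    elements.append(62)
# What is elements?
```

Step-by-step execution trace:
1. try: `elements.append(8)` → elements = [8].
2. `data = 'abc'[1.5]` raises TypeError; `elements.append(99)` is not reached.
3. bare `except` matches → `elements.append(56)` → elements = [8, 56].
4. finally always runs: `elements.append(62)` → elements = [8, 56, 62].
Result: [8, 56, 62]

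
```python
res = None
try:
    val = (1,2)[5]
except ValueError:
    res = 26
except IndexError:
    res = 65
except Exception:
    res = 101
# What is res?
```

Step-by-step execution trace:
1. `val = (1,2)[5]` raises IndexError.
2. `except ValueError` does not match IndexError; skipped.
3. `except IndexError` matches → res = 65.
4. Remaining except clauses are skipped.
Result: 65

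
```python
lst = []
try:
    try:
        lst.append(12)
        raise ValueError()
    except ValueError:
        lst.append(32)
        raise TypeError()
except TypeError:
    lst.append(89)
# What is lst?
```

Step-by-step execution trace:
1. Inner try: `lst.append(12)` → lst = [12].
2. `raise ValueError()` raises ValueError.
3. Inner `except ValueError` matches → `lst.append(32)` → lst = [12, 32].
4. `raise TypeError()` raises TypeError; propagates to outer try.
5. Outer `except TypeError` matches → `lst.append(89)` → lst = [12, 32, 89].
Result: [12, 32, 89]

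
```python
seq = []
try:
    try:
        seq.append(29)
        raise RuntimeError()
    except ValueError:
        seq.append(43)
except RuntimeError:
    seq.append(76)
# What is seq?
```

Step-by-step execution trace:
1. Inner try: `seq.append(29)` → seq = [29].
2. `raise RuntimeError()` raises RuntimeError.
3. Inner `except ValueError` does not match RuntimeError; exception propagates to outer try.
4. Outer `except RuntimeError` matches → `seq.append(76)` → seq = [29, 76].
Result: [29, 76]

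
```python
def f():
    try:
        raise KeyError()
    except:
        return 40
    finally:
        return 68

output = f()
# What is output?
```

Step-by-step execution trace:
1. `f()` enters try: `raise KeyError()` raises KeyError.
2. bare `except` matches → `return 40` sets pending return value 40.
3. Before returning, `finally: return 68` runs and overrides the pending return.
4. f() returns 68 → output = 68.
Result: 68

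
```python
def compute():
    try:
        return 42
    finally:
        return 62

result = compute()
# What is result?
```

Step-by-step execution trace:
1. `compute()` enters try: `return 42` sets pending return value 42.
2. Before returning, `finally: return 62` runs and overrides the pending return.
3. compute() returns 62 → result = 62.
Result: 62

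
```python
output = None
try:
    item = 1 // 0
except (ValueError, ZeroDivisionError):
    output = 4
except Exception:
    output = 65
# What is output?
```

Step-by-step execution trace:
1. `item = 1 // 0` raises ZeroDivisionError.
2. `except (ValueError, ZeroDivisionError)` matches (ZeroDivisionError is in the tuple) → output = 4.
3. `except Exception` is not reached.
Result: 4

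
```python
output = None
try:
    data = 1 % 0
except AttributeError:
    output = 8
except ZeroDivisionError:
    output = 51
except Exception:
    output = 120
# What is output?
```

Step-by-step execution trace:
1. `data = 1 % 0` raises ZeroDivisionError.
2. `except AttributeError` does not match ZeroDivisionError; skipped.
3. `except ZeroDivisionError` matches → output = 51.
4. Remaining except clauses are skipped.
Result: 51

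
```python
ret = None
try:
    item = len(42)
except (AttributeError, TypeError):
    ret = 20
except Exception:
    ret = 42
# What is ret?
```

Step-by-step execution trace:
1. `item = len(42)` raises TypeError.
2. `except (AttributeError, TypeError)` matches (TypeError is in the tuple) → ret = 20.
3. `except Exception` is not reached.
Result: 20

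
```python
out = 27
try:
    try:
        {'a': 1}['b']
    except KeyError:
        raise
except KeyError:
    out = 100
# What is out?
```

Step-by-step execution trace:
1. Inner try: `{'a': 1}['b']` raises KeyError.
2. Inner `except KeyError` matches; bare `raise` re-raises the same KeyError.
3. Outer `except KeyError` matches → out = 100.
Result: 100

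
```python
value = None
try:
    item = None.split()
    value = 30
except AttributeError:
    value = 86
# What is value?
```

Step-by-step execution trace:
1. `item = None.split()` raises AttributeError.
2. `value = 30` is not reached.
3. `except AttributeError` matches → value = 86.
Result: 86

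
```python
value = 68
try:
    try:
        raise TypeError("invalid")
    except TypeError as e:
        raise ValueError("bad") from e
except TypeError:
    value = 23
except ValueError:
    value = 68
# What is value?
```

Step-by-step execution trace:
1. Inner try raises TypeError; inner `except TypeError as e` catches it.
2. `raise ValueError(...) from e` raises ValueError (TypeError is attached as __cause__, but only ValueError is active).
3. Outer `except TypeError` does not match ValueError; skipped.
4. Outer `except ValueError` matches → value = 68.
Result: 68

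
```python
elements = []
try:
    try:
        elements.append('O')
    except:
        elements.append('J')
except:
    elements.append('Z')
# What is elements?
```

Step-by-step execution trace:
1. Inner try: `elements.append('O')` → elements = ['O']. No exception raised.
2. Inner `except` is skipped.
3. Inner try completes normally; outer `except` is skipped.
Result: ['O']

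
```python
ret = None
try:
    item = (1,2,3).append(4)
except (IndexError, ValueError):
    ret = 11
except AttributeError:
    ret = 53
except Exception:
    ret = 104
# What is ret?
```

Step-by-step execution trace:
1. `item = (1,2,3).append(4)` raises AttributeError.
2. `except (IndexError, ValueError)` does not match AttributeError; skipped.
3. `except AttributeError` matches (exact type match) → ret = 53.
4. `except Exception` is not reached.
Result: 53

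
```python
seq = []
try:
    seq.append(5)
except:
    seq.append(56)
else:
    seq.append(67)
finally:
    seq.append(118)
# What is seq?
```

Step-by-step execution trace:
1. try: `seq.append(5)` → seq = [5]. No exception raised.
2. `except` is skipped.
3. `else` runs: `seq.append(67)` → seq = [5, 67].
4. `finally` always runs: `seq.append(118)` → seq = [5, 67, 118].
Result: [5, 67, 118]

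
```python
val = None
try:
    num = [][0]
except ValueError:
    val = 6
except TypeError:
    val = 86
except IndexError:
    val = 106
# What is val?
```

Step-by-step execution trace:
1. `num = [][0]` raises IndexError.
2. `except ValueError` does not match IndexError; skipped.
3. `except TypeError` does not match IndexError; skipped.
4. `except IndexError` matches → val = 106.
Result: 106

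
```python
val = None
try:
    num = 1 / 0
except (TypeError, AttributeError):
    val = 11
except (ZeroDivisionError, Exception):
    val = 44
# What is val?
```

Step-by-step execution trace:
1. `num = 1 / 0` raises ZeroDivisionError.
2. `except (TypeError, AttributeError)` does not match ZeroDivisionError; skipped.
3. `except (ZeroDivisionError, Exception)` matches (ZeroDivisionError is in the tuple) → val = 44.
Result: 44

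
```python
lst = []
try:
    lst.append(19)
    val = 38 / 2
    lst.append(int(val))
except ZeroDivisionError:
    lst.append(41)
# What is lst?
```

Step-by-step execution trace:
1. try: `lst.append(19)` → lst = [19].
2. `val = 38 / 2` → val = 19.0. No exception raised.
3. `lst.append(int(val))` → lst = [19, 19].
4. `except ZeroDivisionError` is skipped (no exception was raised).
Result: [19, 19]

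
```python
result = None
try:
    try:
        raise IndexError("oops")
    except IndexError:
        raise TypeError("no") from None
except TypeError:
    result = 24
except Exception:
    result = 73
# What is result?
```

Step-by-step execution trace:
1. Inner try raises IndexError; inner `except IndexError` catches it.
2. `raise TypeError(...) from None` raises TypeError (from None suppresses __context__, but the active exception is still TypeError).
3. Outer `except TypeError` matches → result = 24.
4. `except Exception` is not reached.
Result: 24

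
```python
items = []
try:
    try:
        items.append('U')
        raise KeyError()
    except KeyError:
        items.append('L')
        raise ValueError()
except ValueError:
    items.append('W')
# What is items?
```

Step-by-step execution trace:
1. Inner try: `items.append('U')` → items = ['U'].
2. `raise KeyError()` raises KeyError.
3. Inner `except KeyError` matches → `items.append('L')` → items = ['U', 'L'].
4. `raise ValueError()` raises ValueError; propagates to outer try.
5. Outer `except ValueError` matches → `items.append('W')` → items = ['U', 'L', 'W'].
Result: ['U', 'L', 'W']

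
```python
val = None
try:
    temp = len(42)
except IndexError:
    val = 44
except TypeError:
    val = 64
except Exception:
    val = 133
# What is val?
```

Step-by-step execution trace:
1. `temp = len(42)` raises TypeError.
2. `except IndexError` does not match TypeError; skipped.
3. `except TypeError` matches → val = 64.
4. Remaining except clauses are skipped.
Result: 64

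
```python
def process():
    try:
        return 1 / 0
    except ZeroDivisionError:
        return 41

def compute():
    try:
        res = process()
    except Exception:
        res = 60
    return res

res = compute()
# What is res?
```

Step-by-step execution trace:
1. `compute()` calls `process()`.
2. In process: `1 / 0` raises ZeroDivisionError; `except ZeroDivisionError` catches it → returns 41.
3. In compute: `res = process()` → res = 41. No exception reaches compute.
4. `except Exception` is skipped; compute returns 41.
5. res = 41.
Result: 41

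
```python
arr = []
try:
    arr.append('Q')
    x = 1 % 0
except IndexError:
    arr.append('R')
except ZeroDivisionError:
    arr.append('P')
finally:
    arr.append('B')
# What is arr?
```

Step-by-step execution trace:
1. try: `arr.append('Q')` → arr = ['Q'].
2. `x = 1 % 0` raises ZeroDivisionError.
3. `except IndexError` does not match ZeroDivisionError; skipped.
4. `except ZeroDivisionError` matches → `arr.append('P')` → arr = ['Q', 'P'].
5. finally always runs: `arr.append('B')` → arr = ['Q', 'P', 'B'].
Result: ['Q', 'P', 'B']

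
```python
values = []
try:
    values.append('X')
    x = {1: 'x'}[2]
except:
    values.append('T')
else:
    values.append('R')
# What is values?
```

Step-by-step execution trace:
1. try: `values.append('X')` → values = ['X'].
2. `x = {1: 'x'}[2]` raises KeyError.
3. bare `except` matches → `values.append('T')` → values = ['X', 'T'].
4. `else` is skipped (an exception was raised).
Result: ['X', 'T']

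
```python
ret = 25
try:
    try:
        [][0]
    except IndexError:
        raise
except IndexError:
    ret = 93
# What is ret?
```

Step-by-step execution trace:
1. Inner try: `[][0]` raises IndexError.
2. Inner `except IndexError` matches; bare `raise` re-raises the same IndexError.
3. Outer `except IndexError` matches → ret = 93.
Result: 93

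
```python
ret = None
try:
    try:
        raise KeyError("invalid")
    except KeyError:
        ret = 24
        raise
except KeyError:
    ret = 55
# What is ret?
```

Step-by-step execution trace:
1. Inner try: `raise KeyError("invalid")` raises KeyError.
2. Inner `except KeyError` matches → ret = 24.
3. bare `raise` re-raises the same KeyError.
4. Outer `except KeyError` matches → ret = 55.
Result: 55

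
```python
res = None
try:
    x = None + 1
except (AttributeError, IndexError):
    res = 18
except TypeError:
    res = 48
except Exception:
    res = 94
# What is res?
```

Step-by-step execution trace:
1. `x = None + 1` raises TypeError.
2. `except (AttributeError, IndexError)` does not match TypeError; skipped.
3. `except TypeError` matches (exact type match) → res = 48.
4. `except Exception` is not reached.
Result: 48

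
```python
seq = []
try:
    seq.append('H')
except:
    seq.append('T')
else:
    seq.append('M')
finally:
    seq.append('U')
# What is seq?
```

Step-by-step execution trace:
1. try: `seq.append('H')` → seq = ['H']. No exception raised.
2. `except` is skipped.
3. `else` runs: `seq.append('M')` → seq = ['H', 'M'].
4. `finally` always runs: `seq.append('U')` → seq = ['H', 'M', 'U'].
Result: ['H', 'M', 'U']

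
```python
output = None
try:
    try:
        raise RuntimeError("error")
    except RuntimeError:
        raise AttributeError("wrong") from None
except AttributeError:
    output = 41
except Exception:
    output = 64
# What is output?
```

Step-by-step execution trace:
1. Inner try raises RuntimeError; inner `except RuntimeError` catches it.
2. `raise AttributeError(...) from None` raises AttributeError (from None suppresses __context__, but the active exception is still AttributeError).
3. Outer `except AttributeError` matches → output = 41.
4. `except Exception` is not reached.
Result: 41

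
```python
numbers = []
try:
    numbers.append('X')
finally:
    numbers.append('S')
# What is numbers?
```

Step-by-step execution trace:
1. try: `numbers.append('X')` → numbers = ['X'].
2. The try body completes without raising.
3. finally always runs: `numbers.append('S')` → numbers = ['X', 'S'].
Result: ['X', 'S']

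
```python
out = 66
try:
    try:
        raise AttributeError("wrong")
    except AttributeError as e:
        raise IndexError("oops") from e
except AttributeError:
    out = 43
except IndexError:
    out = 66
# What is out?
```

Step-by-step execution trace:
1. Inner try raises AttributeError; inner `except AttributeError as e` catches it.
2. `raise IndexError(...) from e` raises IndexError (AttributeError is attached as __cause__, but only IndexError is active).
3. Outer `except AttributeError` does not match IndexError; skipped.
4. Outer `except IndexError` matches → out = 66.
Result: 66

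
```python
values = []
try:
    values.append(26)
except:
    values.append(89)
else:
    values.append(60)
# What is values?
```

Step-by-step execution trace:
1. try: `values.append(26)` → values = [26]. No exception raised.
2. `except` is skipped.
3. `else` runs (try completed without exception): `values.append(60)` → values = [26, 60].
Result: [26, 60]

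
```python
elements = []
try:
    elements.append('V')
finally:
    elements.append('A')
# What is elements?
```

Step-by-step execution trace:
1. try: `elements.append('V')` → elements = ['V'].
2. The try body completes without raising.
3. finally always runs: `elements.append('A')` → elements = ['V', 'A'].
Result: ['V', 'A']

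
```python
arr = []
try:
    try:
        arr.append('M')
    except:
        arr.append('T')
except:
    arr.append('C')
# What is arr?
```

Step-by-step execution trace:
1. Inner try: `arr.append('M')` → arr = ['M']. No exception raised.
2. Inner `except` is skipped.
3. Inner try completes normally; outer `except` is skipped.
Result: ['M']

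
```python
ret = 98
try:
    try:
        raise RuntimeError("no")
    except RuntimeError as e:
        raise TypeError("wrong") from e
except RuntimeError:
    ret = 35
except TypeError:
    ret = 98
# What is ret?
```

Step-by-step execution trace:
1. Inner try raises RuntimeError; inner `except RuntimeError as e` catches it.
2. `raise TypeError(...) from e` raises TypeError (RuntimeError is attached as __cause__, but only TypeError is active).
3. Outer `except RuntimeError` does not match TypeError; skipped.
4. Outer `except TypeError` matches → ret = 98.
Result: 98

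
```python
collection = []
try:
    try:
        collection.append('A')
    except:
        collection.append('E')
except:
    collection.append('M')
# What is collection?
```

Step-by-step execution trace:
1. Inner try: `collection.append('A')` → collection = ['A']. No exception raised.
2. Inner `except` is skipped.
3. Inner try completes normally; outer `except` is skipped.
Result: ['A']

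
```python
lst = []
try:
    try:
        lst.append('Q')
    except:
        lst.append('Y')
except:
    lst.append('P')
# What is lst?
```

Step-by-step execution trace:
1. Inner try: `lst.append('Q')` → lst = ['Q']. No exception raised.
2. Inner `except` is skipped.
3. Inner try completes normally; outer `except` is skipped.
Result: ['Q']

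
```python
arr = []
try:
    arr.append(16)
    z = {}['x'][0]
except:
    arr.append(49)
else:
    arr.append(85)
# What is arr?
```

Step-by-step execution trace:
1. try: `arr.append(16)` → arr = [16].
2. `z = {}['x'][0]` raises KeyError.
3. bare `except` matches → `arr.append(49)` → arr = [16, 49].
4. `else` is skipped (an exception was raised).
Result: [16, 49]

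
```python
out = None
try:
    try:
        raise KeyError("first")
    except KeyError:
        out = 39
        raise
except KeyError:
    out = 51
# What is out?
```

Step-by-step execution trace:
1. Inner try: `raise KeyError("first")` raises KeyError.
2. Inner `except KeyError` matches → out = 39.
3. bare `raise` re-raises the same KeyError.
4. Outer `except KeyError` matches → out = 51.
Result: 51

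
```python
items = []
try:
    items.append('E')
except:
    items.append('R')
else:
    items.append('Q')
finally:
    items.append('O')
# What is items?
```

Step-by-step execution trace:
1. try: `items.append('E')` → items = ['E']. No exception raised.
2. `except` is skipped.
3. `else` runs: `items.append('Q')` → items = ['E', 'Q'].
4. `finally` always runs: `items.append('O')` → items = ['E', 'Q', 'O'].
Result: ['E', 'Q', 'O']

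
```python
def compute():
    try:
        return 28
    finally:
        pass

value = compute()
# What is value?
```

Step-by-step execution trace:
1. `compute()` enters try: `return 28` sets pending return value 28.
2. Before returning, `finally: pass` runs (no effect).
3. compute() returns 28 → value = 28.
Result: 28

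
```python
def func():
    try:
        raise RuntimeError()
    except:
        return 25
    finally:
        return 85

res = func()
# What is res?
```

Step-by-step execution trace:
1. `func()` enters try: `raise RuntimeError()` raises RuntimeError.
2. bare `except` matches → `return 25` sets pending return value 25.
3. Before returning, `finally: return 85` runs and overrides the pending return.
4. func() returns 85 → res = 85.
Result: 85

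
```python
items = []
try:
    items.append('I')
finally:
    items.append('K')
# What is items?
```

Step-by-step execution trace:
1. try: `items.append('I')` → items = ['I'].
2. The try body completes without raising.
3. finally always runs: `items.append('K')` → items = ['I', 'K'].
Result: ['I', 'K']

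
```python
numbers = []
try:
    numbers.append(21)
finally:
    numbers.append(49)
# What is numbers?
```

Step-by-step execution trace:
1. try: `numbers.append(21)` → numbers = [21].
2. The try body completes without raising.
3. finally always runs: `numbers.append(49)` → numbers = [21, 49].
Result: [21, 49]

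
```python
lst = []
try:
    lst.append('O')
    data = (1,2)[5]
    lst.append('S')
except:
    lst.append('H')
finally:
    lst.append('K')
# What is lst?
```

Step-by-step execution trace:
1. try: `lst.append('O')` → lst = ['O'].
2. `data = (1,2)[5]` raises IndexError; `lst.append('S')` is not reached.
3. bare `except` matches → `lst.append('H')` → lst = ['O', 'H'].
4. finally always runs: `lst.append('K')` → lst = ['O', 'H', 'K'].
Result: ['O', 'H', 'K']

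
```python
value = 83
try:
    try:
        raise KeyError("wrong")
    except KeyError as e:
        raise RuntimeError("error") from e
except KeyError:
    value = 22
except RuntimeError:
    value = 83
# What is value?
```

Step-by-step execution trace:
1. Inner try raises KeyError; inner `except KeyError as e` catches it.
2. `raise RuntimeError(...) from e` raises RuntimeError (KeyError is attached as __cause__, but only RuntimeError is active).
3. Outer `except KeyError` does not match RuntimeError; skipped.
4. Outer `except RuntimeError` matches → value = 83.
Result: 83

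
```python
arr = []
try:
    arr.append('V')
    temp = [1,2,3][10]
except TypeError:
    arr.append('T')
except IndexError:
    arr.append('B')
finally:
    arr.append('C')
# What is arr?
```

Step-by-step execution trace:
1. try: `arr.append('V')` → arr = ['V'].
2. `temp = [1,2,3][10]` raises IndexError.
3. `except TypeError` does not match IndexError; skipped.
4. `except IndexError` matches → `arr.append('B')` → arr = ['V', 'B'].
5. finally always runs: `arr.append('C')` → arr = ['V', 'B', 'C'].
Result: ['V', 'B', 'C']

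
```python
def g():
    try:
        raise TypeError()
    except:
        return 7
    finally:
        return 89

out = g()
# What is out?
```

Step-by-step execution trace:
1. `g()` enters try: `raise TypeError()` raises TypeError.
2. bare `except` matches → `return 7` sets pending return value 7.
3. Before returning, `finally: return 89` runs and overrides the pending return.
4. g() returns 89 → out = 89.
Result: 89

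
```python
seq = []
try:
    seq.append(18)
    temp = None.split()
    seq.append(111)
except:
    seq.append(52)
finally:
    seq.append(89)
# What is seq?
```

Step-by-step execution trace:
1. try: `seq.append(18)` → seq = [18].
2. `temp = None.split()` raises AttributeError; `seq.append(111)` is not reached.
3. bare `except` matches → `seq.append(52)` → seq = [18, 52].
4. finally always runs: `seq.append(89)` → seq = [18, 52, 89].
Result: [18, 52, 89]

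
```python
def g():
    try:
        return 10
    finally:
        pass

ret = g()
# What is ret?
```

Step-by-step execution trace:
1. `g()` enters try: `return 10` sets pending return value 10.
2. Before returning, `finally: pass` runs (no effect).
3. g() returns 10 → ret = 10.
Result: 10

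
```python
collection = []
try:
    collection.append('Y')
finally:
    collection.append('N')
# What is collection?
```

Step-by-step execution trace:
1. try: `collection.append('Y')` → collection = ['Y'].
2. The try body completes without raising.
3. finally always runs: `collection.append('N')` → collection = ['Y', 'N'].
Result: ['Y', 'N']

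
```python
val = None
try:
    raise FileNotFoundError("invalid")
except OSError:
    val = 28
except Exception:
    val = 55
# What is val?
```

Step-by-step execution trace:
1. `raise FileNotFoundError(...)` raises FileNotFoundError.
2. `except OSError` matches (FileNotFoundError is a subclass of OSError) → val = 28.
3. `except Exception` is not reached.
Result: 28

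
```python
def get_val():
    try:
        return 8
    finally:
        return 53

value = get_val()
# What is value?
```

Step-by-step execution trace:
1. `get_val()` enters try: `return 8` sets pending return value 8.
2. Before returning, `finally: return 53` runs and overrides the pending return.
3. get_val() returns 53 → value = 53.
Result: 53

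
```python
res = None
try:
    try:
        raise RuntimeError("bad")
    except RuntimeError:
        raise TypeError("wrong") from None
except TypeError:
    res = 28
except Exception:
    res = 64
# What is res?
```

Step-by-step execution trace:
1. Inner try raises RuntimeError; inner `except RuntimeError` catches it.
2. `raise TypeError(...) from None` raises TypeError (from None suppresses __context__, but the active exception is still TypeError).
3. Outer `except TypeError` matches → res = 28.
4. `except Exception` is not reached.
Result: 28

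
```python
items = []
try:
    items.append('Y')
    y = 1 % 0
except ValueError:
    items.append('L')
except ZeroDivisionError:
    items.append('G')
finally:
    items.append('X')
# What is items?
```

Step-by-step execution trace:
1. try: `items.append('Y')` → items = ['Y'].
2. `y = 1 % 0` raises ZeroDivisionError.
3. `except ValueError` does not match ZeroDivisionError; skipped.
4. `except ZeroDivisionError` matches → `items.append('G')` → items = ['Y', 'G'].
5. finally always runs: `items.append('X')` → items = ['Y', 'G', 'X'].
Result: ['Y', 'G', 'X']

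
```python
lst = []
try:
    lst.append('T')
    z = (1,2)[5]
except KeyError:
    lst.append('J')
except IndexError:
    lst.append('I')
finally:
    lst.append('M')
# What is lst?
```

Step-by-step execution trace:
1. try: `lst.append('T')` → lst = ['T'].
2. `z = (1,2)[5]` raises IndexError.
3. `except KeyError` does not match IndexError; skipped.
4. `except IndexError` matches → `lst.append('I')` → lst = ['T', 'I'].
5. finally always runs: `lst.append('M')` → lst = ['T', 'I', 'M'].
Result: ['T', 'I', 'M']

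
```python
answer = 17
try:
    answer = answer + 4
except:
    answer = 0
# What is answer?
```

Step-by-step execution trace:
1. answer starts at 17.
2. try: `answer = answer + 4` → answer = 21. No exception raised.
3. `except` is skipped.
Result: 21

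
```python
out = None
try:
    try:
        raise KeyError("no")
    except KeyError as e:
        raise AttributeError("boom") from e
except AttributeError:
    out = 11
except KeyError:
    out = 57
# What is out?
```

Step-by-step execution trace:
1. Inner try raises KeyError; inner `except KeyError as e` catches it.
2. `raise AttributeError(...) from e` raises AttributeError (KeyError is attached as __cause__, but only AttributeError is active).
3. Outer `except AttributeError` matches → out = 11.
4. `except KeyError` is not reached.
Result: 11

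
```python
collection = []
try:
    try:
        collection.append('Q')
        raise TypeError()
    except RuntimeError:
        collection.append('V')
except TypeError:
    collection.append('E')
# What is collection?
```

Step-by-step execution trace:
1. Inner try: `collection.append('Q')` → collection = ['Q'].
2. `raise TypeError()` raises TypeError.
3. Inner `except RuntimeError` does not match TypeError; exception propagates to outer try.
4. Outer `except TypeError` matches → `collection.append('E')` → collection = ['Q', 'E'].
Result: ['Q', 'E']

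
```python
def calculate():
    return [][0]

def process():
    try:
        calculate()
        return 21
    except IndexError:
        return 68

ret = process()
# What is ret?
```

Step-by-step execution trace:
1. `process()` calls `calculate()`.
2. `calculate()` evaluates `[][0]`, which raises IndexError; it propagates to the caller.
3. `return 21` is not reached.
4. `except IndexError` in process matches → returns 68.
5. ret = 68.
Result: 68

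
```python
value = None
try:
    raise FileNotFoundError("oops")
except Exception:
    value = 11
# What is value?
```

Step-by-step execution trace:
1. `raise FileNotFoundError(...)` raises FileNotFoundError.
2. `except Exception` matches (FileNotFoundError is a subclass of Exception) → value = 11.
Result: 11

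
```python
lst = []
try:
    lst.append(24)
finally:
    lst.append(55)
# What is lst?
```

Step-by-step execution trace:
1. try: `lst.append(24)` → lst = [24].
2. The try body completes without raising.
3. finally always runs: `lst.append(55)` → lst = [24, 55].
Result: [24, 55]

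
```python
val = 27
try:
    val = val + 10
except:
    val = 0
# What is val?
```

Step-by-step execution trace:
1. val starts at 27.
2. try: `val = val + 10` → val = 37. No exception raised.
3. `except` is skipped.
Result: 37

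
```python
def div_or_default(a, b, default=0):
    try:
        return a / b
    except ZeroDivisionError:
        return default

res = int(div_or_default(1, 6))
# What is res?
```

Step-by-step execution trace:
1. `div_or_default(1, 6)` enters try: `return 1 / 6` → returns 0.16666666666666666. No exception raised.
2. `except ZeroDivisionError` is skipped.
3. `int(0.16666666666666666)` → 0 → res = 0.
Result: 0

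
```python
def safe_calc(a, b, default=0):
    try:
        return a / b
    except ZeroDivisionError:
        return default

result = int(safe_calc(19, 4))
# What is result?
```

Step-by-step execution trace:
1. `safe_calc(19, 4)` enters try: `return 19 / 4` → returns 4.75. No exception raised.
2. `except ZeroDivisionError` is skipped.
3. `int(4.75)` → 4 → result = 4.
Result: 4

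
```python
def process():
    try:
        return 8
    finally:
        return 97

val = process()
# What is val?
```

Step-by-step execution trace:
1. `process()` enters try: `return 8` sets pending return value 8.
2. Before returning, `finally: return 97` runs and overrides the pending return.
3. process() returns 97 → val = 97.
Result: 97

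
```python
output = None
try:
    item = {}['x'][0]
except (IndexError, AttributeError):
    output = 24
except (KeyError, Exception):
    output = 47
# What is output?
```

Step-by-step execution trace:
1. `item = {}['x'][0]` raises KeyError.
2. `except (IndexError, AttributeError)` does not match KeyError; skipped.
3. `except (KeyError, Exception)` matches (KeyError is in the tuple) → output = 47.
Result: 47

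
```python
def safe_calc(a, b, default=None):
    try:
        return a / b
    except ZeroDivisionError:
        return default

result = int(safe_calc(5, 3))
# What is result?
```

Step-by-step execution trace:
1. `safe_calc(5, 3)` enters try: `return 5 / 3` → returns 1.6666666666666667. No exception raised.
2. `except ZeroDivisionError` is skipped.
3. `int(1.6666666666666667)` → 1 → result = 1.
Result: 1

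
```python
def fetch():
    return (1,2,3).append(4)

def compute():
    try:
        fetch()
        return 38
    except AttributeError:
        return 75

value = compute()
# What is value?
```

Step-by-step execution trace:
1. `compute()` calls `fetch()`.
2. `fetch()` evaluates `(1,2,3).append(4)`, which raises AttributeError; it propagates to the caller.
3. `return 38` is not reached.
4. `except AttributeError` in compute matches → returns 75.
5. value = 75.
Result: 75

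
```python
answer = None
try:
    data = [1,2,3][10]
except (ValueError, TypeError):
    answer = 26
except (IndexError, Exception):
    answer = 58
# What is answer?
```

Step-by-step execution trace:
1. `data = [1,2,3][10]` raises IndexError.
2. `except (ValueError, TypeError)` does not match IndexError; skipped.
3. `except (IndexError, Exception)` matches (IndexError is in the tuple) → answer = 58.
Result: 58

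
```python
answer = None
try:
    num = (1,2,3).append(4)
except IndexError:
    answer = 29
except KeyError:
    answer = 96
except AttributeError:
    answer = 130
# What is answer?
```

Step-by-step execution trace:
1. `num = (1,2,3).append(4)` raises AttributeError.
2. `except IndexError` does not match AttributeError; skipped.
3. `except KeyError` does not match AttributeError; skipped.
4. `except AttributeError` matches → answer = 130.
Result: 130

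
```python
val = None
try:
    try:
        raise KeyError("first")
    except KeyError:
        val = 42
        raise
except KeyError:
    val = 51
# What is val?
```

Step-by-step execution trace:
1. Inner try: `raise KeyError("first")` raises KeyError.
2. Inner `except KeyError` matches → val = 42.
3. bare `raise` re-raises the same KeyError.
4. Outer `except KeyError` matches → val = 51.
Result: 51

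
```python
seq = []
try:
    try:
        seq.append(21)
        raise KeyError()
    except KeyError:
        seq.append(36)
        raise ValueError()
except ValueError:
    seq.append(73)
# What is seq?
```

Step-by-step execution trace:
1. Inner try: `seq.append(21)` → seq = [21].
2. `raise KeyError()` raises KeyError.
3. Inner `except KeyError` matches → `seq.append(36)` → seq = [21, 36].
4. `raise ValueError()` raises ValueError; propagates to outer try.
5. Outer `except ValueError` matches → `seq.append(73)` → seq = [21, 36, 73].
Result: [21, 36, 73]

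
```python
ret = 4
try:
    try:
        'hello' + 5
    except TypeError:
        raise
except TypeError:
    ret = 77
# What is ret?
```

Step-by-step execution trace:
1. Inner try: `'hello' + 5` raises TypeError.
2. Inner `except TypeError` matches; bare `raise` re-raises the same TypeError.
3. Outer `except TypeError` matches → ret = 77.
Result: 77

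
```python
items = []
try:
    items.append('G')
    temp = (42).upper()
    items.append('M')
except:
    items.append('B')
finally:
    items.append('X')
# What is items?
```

Step-by-step execution trace:
1. try: `items.append('G')` → items = ['G'].
2. `temp = (42).upper()` raises AttributeError; `items.append('M')` is not reached.
3. bare `except` matches → `items.append('B')` → items = ['G', 'B'].
4. finally always runs: `items.append('X')` → items = ['G', 'B', 'X'].
Result: ['G', 'B', 'X']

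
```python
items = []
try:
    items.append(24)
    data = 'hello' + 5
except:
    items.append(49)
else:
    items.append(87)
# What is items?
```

Step-by-step execution trace:
1. try: `items.append(24)` → items = [24].
2. `data = 'hello' + 5` raises TypeError.
3. bare `except` matches → `items.append(49)` → items = [24, 49].
4. `else` is skipped (an exception was raised).
Result: [24, 49]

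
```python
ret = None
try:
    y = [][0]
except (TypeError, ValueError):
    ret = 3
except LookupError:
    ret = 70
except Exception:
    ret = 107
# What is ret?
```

Step-by-step execution trace:
1. `y = [][0]` raises IndexError.
2. `except (TypeError, ValueError)` does not match IndexError; skipped.
3. `except LookupError` matches (IndexError is a subclass of LookupError) → ret = 70.
4. `except Exception` is not reached.
Result: 70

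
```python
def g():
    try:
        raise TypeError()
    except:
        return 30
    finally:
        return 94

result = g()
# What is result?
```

Step-by-step execution trace:
1. `g()` enters try: `raise TypeError()` raises TypeError.
2. bare `except` matches → `return 30` sets pending return value 30.
3. Before returning, `finally: return 94` runs and overrides the pending return.
4. g() returns 94 → result = 94.
Result: 94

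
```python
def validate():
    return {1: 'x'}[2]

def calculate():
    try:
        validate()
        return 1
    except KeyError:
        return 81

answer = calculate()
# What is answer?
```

Step-by-step execution trace:
1. `calculate()` calls `validate()`.
2. `validate()` evaluates `{1: 'x'}[2]`, which raises KeyError; it propagates to the caller.
3. `return 1` is not reached.
4. `except KeyError` in calculate matches → returns 81.
5. answer = 81.
Result: 81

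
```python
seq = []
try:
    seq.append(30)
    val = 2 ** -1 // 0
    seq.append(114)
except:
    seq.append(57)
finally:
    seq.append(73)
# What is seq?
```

Step-by-step execution trace:
1. try: `seq.append(30)` → seq = [30].
2. `val = 2 ** -1 // 0` raises ZeroDivisionError; `seq.append(114)` is not reached.
3. bare `except` matches → `seq.append(57)` → seq = [30, 57].
4. finally always runs: `seq.append(73)` → seq = [30, 57, 73].
Result: [30, 57, 73]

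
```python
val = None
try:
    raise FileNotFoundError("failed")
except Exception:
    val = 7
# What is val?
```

Step-by-step execution trace:
1. `raise FileNotFoundError(...)` raises FileNotFoundError.
2. `except Exception` matches (FileNotFoundError is a subclass of Exception) → val = 7.
Result: 7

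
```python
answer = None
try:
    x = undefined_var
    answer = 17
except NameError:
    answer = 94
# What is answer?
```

Step-by-step execution trace:
1. `x = undefined_var` raises NameError.
2. `answer = 17` is not reached.
3. `except NameError` matches → answer = 94.
Result: 94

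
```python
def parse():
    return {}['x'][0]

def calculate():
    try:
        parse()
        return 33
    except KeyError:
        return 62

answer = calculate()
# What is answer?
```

Step-by-step execution trace:
1. `calculate()` calls `parse()`.
2. `parse()` evaluates `{}['x'][0]`, which raises KeyError; it propagates to the caller.
3. `return 33` is not reached.
4. `except KeyError` in calculate matches → returns 62.
5. answer = 62.
Result: 62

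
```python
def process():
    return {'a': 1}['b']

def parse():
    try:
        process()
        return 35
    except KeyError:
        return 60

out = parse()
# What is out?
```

Step-by-step execution trace:
1. `parse()` calls `process()`.
2. `process()` evaluates `{'a': 1}['b']`, which raises KeyError; it propagates to the caller.
3. `return 35` is not reached.
4. `except KeyError` in parse matches → returns 60.
5. out = 60.
Result: 60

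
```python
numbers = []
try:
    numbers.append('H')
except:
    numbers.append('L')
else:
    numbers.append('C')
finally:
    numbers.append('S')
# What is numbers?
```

Step-by-step execution trace:
1. try: `numbers.append('H')` → numbers = ['H']. No exception raised.
2. `except` is skipped.
3. `else` runs: `numbers.append('C')` → numbers = ['H', 'C'].
4. `finally` always runs: `numbers.append('S')` → numbers = ['H', 'C', 'S'].
Result: ['H', 'C', 'S']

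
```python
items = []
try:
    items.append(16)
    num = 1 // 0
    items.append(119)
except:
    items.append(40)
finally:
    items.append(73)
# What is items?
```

Step-by-step execution trace:
1. try: `items.append(16)` → items = [16].
2. `num = 1 // 0` raises ZeroDivisionError; `items.append(119)` is not reached.
3. bare `except` matches → `items.append(40)` → items = [16, 40].
4. finally always runs: `items.append(73)` → items = [16, 40, 73].
Result: [16, 40, 73]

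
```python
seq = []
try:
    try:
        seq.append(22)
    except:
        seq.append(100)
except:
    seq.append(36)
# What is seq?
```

Step-by-step execution trace:
1. Inner try: `seq.append(22)` → seq = [22]. No exception raised.
2. Inner `except` is skipped.
3. Inner try completes normally; outer `except` is skipped.
Result: [22]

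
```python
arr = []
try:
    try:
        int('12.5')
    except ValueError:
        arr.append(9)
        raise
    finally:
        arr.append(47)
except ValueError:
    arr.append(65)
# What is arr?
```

Step-by-step execution trace:
1. Inner try: `int('12.5')` raises ValueError.
2. Inner `except ValueError` matches → `arr.append(9)` → arr = [9].
3. bare `raise` re-raises ValueError.
4. Inner `finally` runs during unwinding: `arr.append(47)` → arr = [9, 47].
5. Outer `except ValueError` matches → `arr.append(65)` → arr = [9, 47, 65].
Result: [9, 47, 65]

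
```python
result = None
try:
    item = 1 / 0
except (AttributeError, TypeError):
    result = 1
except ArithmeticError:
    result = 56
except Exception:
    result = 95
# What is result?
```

Step-by-step execution trace:
1. `item = 1 / 0` raises ZeroDivisionError.
2. `except (AttributeError, TypeError)` does not match ZeroDivisionError; skipped.
3. `except ArithmeticError` matches (ZeroDivisionError is a subclass of ArithmeticError) → result = 56.
4. `except Exception` is not reached.
Result: 56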